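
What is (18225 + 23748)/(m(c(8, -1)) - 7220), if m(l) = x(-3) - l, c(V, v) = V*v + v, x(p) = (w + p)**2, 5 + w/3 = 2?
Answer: -41973/7067 ≈ -5.9393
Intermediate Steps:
w = -9 (w = -15 + 3*2 = -15 + 6 = -9)
x(p) = (-9 + p)**2
c(V, v) = v + V*v
m(l) = 144 - l (m(l) = (-9 - 3)**2 - l = (-12)**2 - l = 144 - l)
(18225 + 23748)/(m(c(8, -1)) - 7220) = (18225 + 23748)/((144 - (-1)*(1 + 8)) - 7220) = 41973/((144 - (-1)*9) - 7220) = 41973/((144 - 1*(-9)) - 7220) = 41973/((144 + 9) - 7220) = 41973/(153 - 7220) = 41973/(-7067) = 41973*(-1/7067) = -41973/7067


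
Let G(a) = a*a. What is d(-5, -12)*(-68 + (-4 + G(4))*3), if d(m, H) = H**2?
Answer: -4608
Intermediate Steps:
G(a) = a**2
d(-5, -12)*(-68 + (-4 + G(4))*3) = (-12)**2*(-68 + (-4 + 4**2)*3) = 144*(-68 + (-4 + 16)*3) = 144*(-68 + 12*3) = 144*(-68 + 36) = 144*(-32) = -4608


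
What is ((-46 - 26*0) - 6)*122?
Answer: -6344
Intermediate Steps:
((-46 - 26*0) - 6)*122 = ((-46 + 0) - 6)*122 = (-46 - 6)*122 = -52*122 = -6344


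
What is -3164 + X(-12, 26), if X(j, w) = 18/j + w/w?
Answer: -6329/2 ≈ -3164.5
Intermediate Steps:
X(j, w) = 1 + 18/j (X(j, w) = 18/j + 1 = 1 + 18/j)
-3164 + X(-12, 26) = -3164 + (18 - 12)/(-12) = -3164 - 1/12*6 = -3164 - ½ = -6329/2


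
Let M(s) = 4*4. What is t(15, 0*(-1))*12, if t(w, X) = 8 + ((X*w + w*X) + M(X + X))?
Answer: 288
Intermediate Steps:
M(s) = 16
t(w, X) = 24 + 2*X*w (t(w, X) = 8 + ((X*w + w*X) + 16) = 8 + ((X*w + X*w) + 16) = 8 + (2*X*w + 16) = 8 + (16 + 2*X*w) = 24 + 2*X*w)
t(15, 0*(-1))*12 = (24 + 2*(0*(-1))*15)*12 = (24 + 2*0*15)*12 = (24 + 0)*12 = 24*12 = 288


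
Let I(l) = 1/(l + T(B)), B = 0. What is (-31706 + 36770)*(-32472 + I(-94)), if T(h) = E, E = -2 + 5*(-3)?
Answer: -6084215384/37 ≈ -1.6444e+8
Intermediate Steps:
E = -17 (E = -2 - 15 = -17)
T(h) = -17
I(l) = 1/(-17 + l) (I(l) = 1/(l - 17) = 1/(-17 + l))
(-31706 + 36770)*(-32472 + I(-94)) = (-31706 + 36770)*(-32472 + 1/(-17 - 94)) = 5064*(-32472 + 1/(-111)) = 5064*(-32472 - 1/111) = 5064*(-3604393/111) = -6084215384/37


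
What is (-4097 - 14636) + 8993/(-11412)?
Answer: -213789989/11412 ≈ -18734.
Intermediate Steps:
(-4097 - 14636) + 8993/(-11412) = -18733 + 8993*(-1/11412) = -18733 - 8993/11412 = -213789989/11412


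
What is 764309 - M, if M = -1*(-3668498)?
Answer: -2904189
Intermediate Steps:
M = 3668498
764309 - M = 764309 - 1*3668498 = 764309 - 3668498 = -2904189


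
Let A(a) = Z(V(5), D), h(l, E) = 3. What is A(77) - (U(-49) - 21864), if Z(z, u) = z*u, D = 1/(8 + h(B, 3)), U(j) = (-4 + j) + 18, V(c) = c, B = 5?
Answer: 240894/11 ≈ 21899.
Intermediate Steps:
U(j) = 14 + j
D = 1/11 (D = 1/(8 + 3) = 1/11 ≈ 0.090909)
Z(z, u) = u*z
A(a) = 5/11 (A(a) = (1/11)*5 = 5/11)
A(77) - (U(-49) - 21864) = 5/11 - ((14 - 49) - 21864) = 5/11 - (-35 - 21864) = 5/11 - 1*(-21899) = 5/11 + 21899 = 240894/11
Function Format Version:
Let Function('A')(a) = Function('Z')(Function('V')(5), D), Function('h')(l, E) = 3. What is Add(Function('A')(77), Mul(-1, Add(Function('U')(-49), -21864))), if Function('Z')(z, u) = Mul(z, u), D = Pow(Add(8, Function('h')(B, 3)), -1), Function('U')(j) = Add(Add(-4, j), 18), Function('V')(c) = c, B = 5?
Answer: Rational(240894, 11) ≈ 21899.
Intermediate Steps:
Function('U')(j) = Add(14, j)
D = Rational(1, 11) (D = Pow(Add(8, 3), -1) = Pow(11, -1) = Rational(1, 11) ≈ 0.090909)
Function('Z')(z, u) = Mul(u, z)
Function('A')(a) = Rational(5, 11) (Function('A')(a) = Mul(Rational(1, 11), 5) = Rational(5, 11))
Add(Function('A')(77), Mul(-1, Add(Function('U')(-49), -21864))) = Add(Rational(5, 11), Mul(-1, Add(Add(14, -49), -21864))) = Add(Rational(5, 11), Mul(-1, Add(-35, -21864))) = Add(Rational(5, 11), Mul(-1, -21899)) = Add(Rational(5, 11), 21899) = Rational(240894, 11)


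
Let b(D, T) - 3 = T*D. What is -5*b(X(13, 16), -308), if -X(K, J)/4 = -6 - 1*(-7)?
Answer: -6175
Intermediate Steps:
X(K, J) = -4 (X(K, J) = -4*(-6 - 1*(-7)) = -4*(-6 + 7) = -4*1 = -4)
b(D, T) = 3 + D*T (b(D, T) = 3 + T*D = 3 + D*T)
-5*b(X(13, 16), -308) = -5*(3 - 4*(-308)) = -5*(3 + 1232) = -5*1235 = -6175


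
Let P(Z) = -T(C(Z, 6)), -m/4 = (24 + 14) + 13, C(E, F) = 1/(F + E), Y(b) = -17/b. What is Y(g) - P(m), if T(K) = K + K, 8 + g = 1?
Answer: 1676/693 ≈ 2.4185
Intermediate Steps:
g = -7 (g = -8 + 1 = -7)
C(E, F) = 1/(E + F)
T(K) = 2*K
m = -204 (m = -4*((24 + 14) + 13) = -4*(38 + 13) = -4*51 = -204)
P(Z) = -2/(6 + Z) (P(Z) = -2/(Z + 6) = -2/(6 + Z))
Y(g) - P(m) = -17/(-7) - (-2)/(6 - 204) = -17*(-⅐) - (-2)/(-198) = 17/7 - (-2)*(-1)/198 = 17/7 - 1*1/99 = 17/7 - 1/99 = 1676/693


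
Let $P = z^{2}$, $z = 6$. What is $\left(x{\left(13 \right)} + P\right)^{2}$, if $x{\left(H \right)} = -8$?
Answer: $784$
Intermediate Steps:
$P = 36$ ($P = 6^{2} = 36$)
$\left(x{\left(13 \right)} + P\right)^{2} = \left(-8 + 36\right)^{2} = 28^{2} = 784$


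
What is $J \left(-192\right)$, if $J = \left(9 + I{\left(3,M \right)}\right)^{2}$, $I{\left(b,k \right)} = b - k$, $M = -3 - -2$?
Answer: $-32448$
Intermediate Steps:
$M = -1$ ($M = -3 + 2 = -1$)
$J = 169$ ($J = \left(9 + \left(3 - -1\right)\right)^{2} = \left(9 + \left(3 + 1\right)\right)^{2} = \left(9 + 4\right)^{2} = 13^{2} = 169$)
$J \left(-192\right) = 169 \left(-192\right) = -32448$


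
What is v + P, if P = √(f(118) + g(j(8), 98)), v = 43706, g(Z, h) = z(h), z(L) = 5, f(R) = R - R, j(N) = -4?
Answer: 43706 + √5 ≈ 43708.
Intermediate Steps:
f(R) = 0
g(Z, h) = 5
P = √5 (P = √(0 + 5) = √5 ≈ 2.2361)
v + P = 43706 + √5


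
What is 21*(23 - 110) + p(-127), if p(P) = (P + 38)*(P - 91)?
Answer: 17575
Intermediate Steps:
p(P) = (-91 + P)*(38 + P) (p(P) = (38 + P)*(-91 + P) = (-91 + P)*(38 + P))
21*(23 - 110) + p(-127) = 21*(23 - 110) + (-3458 + (-127)**2 - 53*(-127)) = 21*(-87) + (-3458 + 16129 + 6731) = -1827 + 19402 = 17575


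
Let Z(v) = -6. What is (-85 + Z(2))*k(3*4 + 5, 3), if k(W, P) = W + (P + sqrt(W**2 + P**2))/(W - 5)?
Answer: -6279/4 - 91*sqrt(298)/12 ≈ -1700.7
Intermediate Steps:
k(W, P) = W + (P + sqrt(P**2 + W**2))/(-5 + W)
(-85 + Z(2))*k(3*4 + 5, 3) = (-85 - 6)*((3 + (3*4 + 5)**2 + sqrt(3**2 + (3*4 + 5)**2) - 5*(3*4 + 5))/(-5 + (3*4 + 5))) = -91*(3 + (12 + 5)**2 + sqrt(9 + (12 + 5)**2) - 5*(12 + 5))/(-5 + (12 + 5)) = -91*(3 + 17**2 + sqrt(9 + 17**2) - 5*17)/(-5 + 17) = -91*(3 + 289 + sqrt(9 + 289) - 85)/12 = -91*(3 + 289 + sqrt(298) - 85)/12 = -91*(207 + sqrt(298))/12 = -91*(69/4 + sqrt(298)/12) = -6279/4 - 91*sqrt(298)/12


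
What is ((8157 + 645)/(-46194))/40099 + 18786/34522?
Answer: 2899802312106/5328853911461 ≈ 0.54417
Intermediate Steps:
((8157 + 645)/(-46194))/40099 + 18786/34522 = (8802*(-1/46194))*(1/40099) + 18786*(1/34522) = -1467/7699*1/40099 + 9393/17261 = -1467/308722201 + 9393/17261 = 2899802312106/5328853911461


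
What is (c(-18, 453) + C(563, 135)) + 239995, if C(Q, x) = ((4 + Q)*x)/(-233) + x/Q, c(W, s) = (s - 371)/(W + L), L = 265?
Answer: 7765503215753/32401213 ≈ 2.3967e+5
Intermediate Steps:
c(W, s) = (-371 + s)/(265 + W) (c(W, s) = (s - 371)/(W + 265) = (-371 + s)/(265 + W))
C(Q, x) = x/Q - x*(4 + Q)/233 (C(Q, x) = (x*(4 + Q))*(-1/233) + x/Q = -x*(4 + Q)/233 + x/Q = x/Q - x*(4 + Q)/233)
(c(-18, 453) + C(563, 135)) + 239995 = ((-371 + 453)/(265 - 18) - 1/233*135*(-233 + 563*(4 + 563))/563) + 239995 = (82/247 - 1/233*135*1/563*(-233 + 563*567)) + 239995 = ((1/247)*82 - 1/233*135*1/563*(-233 + 319221)) + 239995 = (82/247 - 1/233*135*1/563*318988) + 239995 = (82/247 - 43063380/131179) + 239995 = -10625898182/32401213 + 239995 = 7765503215753/32401213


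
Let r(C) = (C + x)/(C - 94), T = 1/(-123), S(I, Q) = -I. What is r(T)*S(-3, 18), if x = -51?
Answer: 18822/11563 ≈ 1.6278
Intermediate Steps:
T = -1/123 ≈ -0.0081301
r(C) = (-51 + C)/(-94 + C) (r(C) = (C - 51)/(C - 94) = (-51 + C)/(-94 + C))
r(T)*S(-3, 18) = ((-51 - 1/123)/(-94 - 1/123))*(-1*(-3)) = (-6274/123/(-11563/123))*3 = -123/11563*(-6274/123)*3 = (6274/11563)*3 = 18822/11563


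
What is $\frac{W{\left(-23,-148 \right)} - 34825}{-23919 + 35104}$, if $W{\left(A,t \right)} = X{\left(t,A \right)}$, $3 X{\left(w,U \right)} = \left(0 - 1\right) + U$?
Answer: $- \frac{34833}{11185} \approx -3.1143$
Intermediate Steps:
$X{\left(w,U \right)} = - \frac{1}{3} + \frac{U}{3}$ ($X{\left(w,U \right)} = \frac{\left(0 - 1\right) + U}{3} = \frac{-1 + U}{3} = - \frac{1}{3} + \frac{U}{3}$)
$W{\left(A,t \right)} = - \frac{1}{3} + \frac{A}{3}$
$\frac{W{\left(-23,-148 \right)} - 34825}{-23919 + 35104} = \frac{\left(- \frac{1}{3} + \frac{1}{3} \left(-23\right)\right) - 34825}{-23919 + 35104} = \frac{\left(- \frac{1}{3} - \frac{23}{3}\right) - 34825}{11185} = \left(-8 - 34825\right) \frac{1}{11185} = \left(-34833\right) \frac{1}{11185} = - \frac{34833}{11185}$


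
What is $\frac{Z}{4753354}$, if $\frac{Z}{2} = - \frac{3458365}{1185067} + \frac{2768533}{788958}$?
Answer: $\frac{552392363041}{2222117155678991922} \approx 2.4859 \cdot 10^{-7}$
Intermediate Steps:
$Z = \frac{552392363041}{467484045093}$ ($Z = 2 \left(- \frac{3458365}{1185067} + \frac{2768533}{788958}\right) = 2 \cdot \frac{552392363041}{934968090186} = \frac{552392363041}{467484045093} \approx 1.1816$)
$\frac{Z}{4753354} = \frac{552392363041}{467484045093 \cdot 4753354} = \frac{552392363041}{467484045093} \cdot \frac{1}{4753354} = \frac{552392363041}{2222117155678991922}$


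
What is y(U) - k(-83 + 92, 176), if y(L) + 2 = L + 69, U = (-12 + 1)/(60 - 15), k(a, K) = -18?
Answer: 3814/45 ≈ 84.756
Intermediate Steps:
U = -11/45 ≈ -0.24444
y(L) = 67 + L (y(L) = -2 + (L + 69) = -2 + (69 + L) = 67 + L)
y(U) - k(-83 + 92, 176) = (67 - 11/45) - 1*(-18) = 3004/45 + 18 = 3814/45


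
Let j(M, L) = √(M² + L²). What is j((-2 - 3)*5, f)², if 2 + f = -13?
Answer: 850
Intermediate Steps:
f = -15 (f = -2 - 13 = -15)
j(M, L) = √(L² + M²)
j((-2 - 3)*5, f)² = (√((-15)² + ((-2 - 3)*5)²))² = (√(225 + (-5*5)²))² = (√(225 + (-25)²))² = (√(225 + 625))² = (√850)² = (5*√34)² = 850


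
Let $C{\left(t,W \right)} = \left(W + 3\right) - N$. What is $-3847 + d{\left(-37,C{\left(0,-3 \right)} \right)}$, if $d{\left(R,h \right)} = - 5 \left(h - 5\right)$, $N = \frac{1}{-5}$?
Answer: $-3823$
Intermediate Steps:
$N = - \frac{1}{5} \approx -0.2$
$C{\left(t,W \right)} = \frac{16}{5} + W$ ($C{\left(t,W \right)} = \left(W + 3\right) - - \frac{1}{5} = \left(3 + W\right) + \frac{1}{5} = \frac{16}{5} + W$)
$d{\left(R,h \right)} = 25 - 5 h$ ($d{\left(R,h \right)} = - 5 \left(-5 + h\right) = 25 - 5 h$)
$-3847 + d{\left(-37,C{\left(0,-3 \right)} \right)} = -3847 + \left(25 - 5 \left(\frac{16}{5} - 3\right)\right) = -3847 + \left(25 - 1\right) = -3847 + 24 = -3823$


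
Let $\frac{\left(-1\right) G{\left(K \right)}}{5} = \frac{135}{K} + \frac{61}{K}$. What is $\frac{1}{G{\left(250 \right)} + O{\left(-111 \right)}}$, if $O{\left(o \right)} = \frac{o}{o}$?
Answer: $- \frac{25}{73} \approx -0.34247$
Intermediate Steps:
$G{\left(K \right)} = - \frac{980}{K}$ ($G{\left(K \right)} = - 5 \left(\frac{135}{K} + \frac{61}{K}\right) = - 5 \frac{196}{K} = - \frac{980}{K}$)
$O{\left(o \right)} = 1$
$\frac{1}{G{\left(250 \right)} + O{\left(-111 \right)}} = \frac{1}{- \frac{980}{250} + 1} = \frac{1}{\left(-980\right) \frac{1}{250} + 1} = \frac{1}{- \frac{98}{25} + 1} = \frac{1}{- \frac{73}{25}} = - \frac{25}{73}$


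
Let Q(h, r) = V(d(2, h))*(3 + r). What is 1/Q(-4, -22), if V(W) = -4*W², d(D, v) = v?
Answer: 1/1216 ≈ 0.00082237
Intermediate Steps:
Q(h, r) = -4*h²*(3 + r) (Q(h, r) = (-4*h²)*(3 + r) = -4*h²*(3 + r))
1/Q(-4, -22) = 1/(4*(-4)²*(-3 - 1*(-22))) = 1/(4*16*(-3 + 22)) = 1/(4*16*19) = 1/1216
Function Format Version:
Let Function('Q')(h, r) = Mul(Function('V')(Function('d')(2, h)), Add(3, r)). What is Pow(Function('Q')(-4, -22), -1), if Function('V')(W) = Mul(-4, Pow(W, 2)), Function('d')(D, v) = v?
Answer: Rational(1, 1216) ≈ 0.00082237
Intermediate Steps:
Function('Q')(h, r) = Mul(-4, Pow(h, 2), Add(3, r)) (Function('Q')(h, r) = Mul(Mul(-4, Pow(h, 2)), Add(3, r)) = Mul(-4, Pow(h, 2), Add(3, r)))
Pow(Function('Q')(-4, -22), -1) = Pow(Mul(4, Pow(-4, 2), Add(-3, Mul(-1, -22))), -1) = Pow(Mul(4, 16, Add(-3, 22)), -1) = Pow(Mul(4, 16, 19), -1) = Pow(1216, -1) = Rational(1, 1216)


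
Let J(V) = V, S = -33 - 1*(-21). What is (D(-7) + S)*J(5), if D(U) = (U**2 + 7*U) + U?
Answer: -95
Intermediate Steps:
S = -12 (S = -33 + 21 = -12)
D(U) = U**2 + 8*U
(D(-7) + S)*J(5) = (-7*(8 - 7) - 12)*5 = (-7*1 - 12)*5 = (-7 - 12)*5 = -19*5 = -95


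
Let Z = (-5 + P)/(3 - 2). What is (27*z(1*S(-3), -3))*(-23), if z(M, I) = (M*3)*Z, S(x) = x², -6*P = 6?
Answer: 100602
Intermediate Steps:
P = -1 (P = -⅙*6 = -1)
Z = -6 (Z = (-5 - 1)/(3 - 2) = -6/1 = -6*1 = -6)
z(M, I) = -18*M (z(M, I) = (M*3)*(-6) = (3*M)*(-6) = -18*M)
(27*z(1*S(-3), -3))*(-23) = (27*(-18*(-3)²))*(-23) = (27*(-18*9))*(-23) = (27*(-162))*(-23) = -4374*(-23) = 100602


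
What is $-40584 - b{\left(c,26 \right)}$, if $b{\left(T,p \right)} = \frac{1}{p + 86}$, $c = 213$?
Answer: $- \frac{4545409}{112} \approx -40584.0$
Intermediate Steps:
$b{\left(T,p \right)} = \frac{1}{86 + p}$
$-40584 - b{\left(c,26 \right)} = -40584 - \frac{1}{86 + 26} = -40584 - \frac{1}{112} = - \frac{4545409}{112}$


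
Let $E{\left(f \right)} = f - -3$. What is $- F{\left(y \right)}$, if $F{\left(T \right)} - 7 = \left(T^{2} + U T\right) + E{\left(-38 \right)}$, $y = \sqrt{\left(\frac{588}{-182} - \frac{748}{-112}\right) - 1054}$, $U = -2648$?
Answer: $\frac{392593}{364} + \frac{11916 i \sqrt{429611}}{91} \approx 1078.6 + 85828.0 i$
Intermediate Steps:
$E{\left(f \right)} = 3 + f$ ($E{\left(f \right)} = f + 3 = 3 + f$)
$y = \frac{9 i \sqrt{429611}}{182}$ ($y = \sqrt{\left(588 \left(- \frac{1}{182}\right) - - \frac{187}{28}\right) - 1054} = \sqrt{\left(- \frac{42}{13} + \frac{187}{28}\right) - 1054} = \sqrt{\frac{1255}{364} - 1054} = \sqrt{- \frac{382401}{364}} = \frac{9 i \sqrt{429611}}{182} \approx 32.412 i$)
$F{\left(T \right)} = -28 + T^{2} - 2648 T$ ($F{\left(T \right)} = 7 + \left(\left(T^{2} - 2648 T\right) + \left(3 - 38\right)\right) = 7 - \left(35 - T^{2} + 2648 T\right) = -28 + T^{2} - 2648 T$)
$- F{\left(y \right)} = - (-28 + \left(\frac{9 i \sqrt{429611}}{182}\right)^{2} - 2648 \frac{9 i \sqrt{429611}}{182}) = - (-28 - \frac{382401}{364} - \frac{11916 i \sqrt{429611}}{91}) = - (- \frac{392593}{364} - \frac{11916 i \sqrt{429611}}{91}) = \frac{392593}{364} + \frac{11916 i \sqrt{429611}}{91}$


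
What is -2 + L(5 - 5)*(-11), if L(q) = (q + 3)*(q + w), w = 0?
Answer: -2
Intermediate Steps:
L(q) = q*(3 + q) (L(q) = (q + 3)*(q + 0) = (3 + q)*q = q*(3 + q))
-2 + L(5 - 5)*(-11) = -2 + ((5 - 5)*(3 + (5 - 5)))*(-11) = -2 + (0*(3 + 0))*(-11) = -2 + (0*3)*(-11) = -2 + 0*(-11) = -2 + 0 = -2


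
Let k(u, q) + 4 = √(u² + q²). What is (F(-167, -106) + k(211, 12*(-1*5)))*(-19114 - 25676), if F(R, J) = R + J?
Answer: 12406830 - 44790*√48121 ≈ 2.5815e+6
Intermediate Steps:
F(R, J) = J + R
k(u, q) = -4 + √(q² + u²) (k(u, q) = -4 + √(u² + q²) = -4 + √(q² + u²))
(F(-167, -106) + k(211, 12*(-1*5)))*(-19114 - 25676) = ((-106 - 167) + (-4 + √((12*(-1*5))² + 211²)))*(-19114 - 25676) = (-273 + (-4 + √((12*(-5))² + 44521)))*(-44790) = (-273 + (-4 + √((-60)² + 44521)))*(-44790) = (-273 + (-4 + √(3600 + 44521)))*(-44790) = (-273 + (-4 + √48121))*(-44790) = (-277 + √48121)*(-44790) = 12406830 - 44790*√48121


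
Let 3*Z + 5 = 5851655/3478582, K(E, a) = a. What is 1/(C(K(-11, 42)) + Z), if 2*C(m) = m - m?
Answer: -3478582/3847085 ≈ -0.90421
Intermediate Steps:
C(m) = 0 (C(m) = (m - m)/2 = (1/2)*0 = 0)
Z = -3847085/3478582 (Z = -5/3 + (5851655/3478582)/3 = -5/3 + (5851655*(1/3478582))/3 = -5/3 + (1/3)*(5851655/3478582) = -5/3 + 5851655/10435746 = -3847085/3478582 ≈ -1.1059)
1/(C(K(-11, 42)) + Z) = 1/(0 - 3847085/3478582) = 1/(-3847085/3478582) = -3478582/3847085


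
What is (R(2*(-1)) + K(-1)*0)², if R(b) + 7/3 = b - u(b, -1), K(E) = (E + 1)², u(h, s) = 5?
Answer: 784/9 ≈ 87.111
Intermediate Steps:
K(E) = (1 + E)²
R(b) = -22/3 + b (R(b) = -7/3 + (b - 1*5) = -7/3 + (b - 5) = -7/3 + (-5 + b) = -22/3 + b)
(R(2*(-1)) + K(-1)*0)² = ((-22/3 + 2*(-1)) + (1 - 1)²*0)² = ((-22/3 - 2) + 0²*0)² = (-28/3 + 0*0)² = (-28/3 + 0)² = (-28/3)² = 784/9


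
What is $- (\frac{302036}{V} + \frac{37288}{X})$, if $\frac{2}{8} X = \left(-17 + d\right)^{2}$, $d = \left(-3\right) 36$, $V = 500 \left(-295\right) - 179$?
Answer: $\frac{477521266}{329640625} \approx 1.4486$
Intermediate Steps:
$V = -147679$ ($V = -147500 - 179 = -147679$)
$d = -108$
$X = 62500$ ($X = 4 \left(-17 - 108\right)^{2} = 4 \left(-125\right)^{2} = 4 \cdot 15625 = 62500$)
$- (\frac{302036}{V} + \frac{37288}{X}) = - (\frac{302036}{-147679} + \frac{37288}{62500}) = - (302036 \left(- \frac{1}{147679}\right) + 37288 \cdot \frac{1}{62500}) = - (- \frac{43148}{21097} + \frac{9322}{15625}) = \left(-1\right) \left(- \frac{477521266}{329640625}\right) = \frac{477521266}{329640625}$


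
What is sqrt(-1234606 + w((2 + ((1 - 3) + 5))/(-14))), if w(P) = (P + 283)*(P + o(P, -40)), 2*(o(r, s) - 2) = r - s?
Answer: I*sqrt(963174790)/28 ≈ 1108.4*I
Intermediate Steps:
o(r, s) = 2 + r/2 - s/2 (o(r, s) = 2 + (r - s)/2 = 2 + (r/2 - s/2) = 2 + r/2 - s/2)
w(P) = (22 + 3*P/2)*(283 + P) (w(P) = (P + 283)*(P + (2 + P/2 - 1/2*(-40))) = (283 + P)*(P + (2 + P/2 + 20)) = (283 + P)*(P + (22 + P/2)) = (283 + P)*(22 + 3*P/2) = (22 + 3*P/2)*(283 + P))
sqrt(-1234606 + w((2 + ((1 - 3) + 5))/(-14))) = sqrt(-1234606 + (6226 + 3*((2 + ((1 - 3) + 5))/(-14))**2/2 + 893*((2 + ((1 - 3) + 5))/(-14))/2)) = sqrt(-1234606 + (6226 + 3*((2 + (-2 + 5))*(-1/14))**2/2 + 893*((2 + (-2 + 5))*(-1/14))/2)) = sqrt(-1234606 + (6226 + 3*((2 + 3)*(-1/14))**2/2 + 893*((2 + 3)*(-1/14))/2)) = sqrt(-1234606 + (6226 + 3*(5*(-1/14))**2/2 + 893*(5*(-1/14))/2)) = sqrt(-1234606 + (6226 + 3*(-5/14)**2/2 + (893/2)*(-5/14))) = sqrt(-1234606 + (6226 + (3/2)*(25/196) - 4465/28)) = sqrt(-1234606 + (6226 + 75/392 - 4465/28)) = sqrt(-1234606 + 2378157/392) = sqrt(-481587395/392) = I*sqrt(963174790)/28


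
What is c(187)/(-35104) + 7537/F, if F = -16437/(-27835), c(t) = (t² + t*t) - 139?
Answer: 7363404947917/577004448 ≈ 12761.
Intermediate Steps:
c(t) = -139 + 2*t² (c(t) = (t² + t²) - 139 = 2*t² - 139 = -139 + 2*t²)
F = 16437/27835 (F = -16437*(-1/27835) = 16437/27835 ≈ 0.59052)
c(187)/(-35104) + 7537/F = (-139 + 2*187²)/(-35104) + 7537/(16437/27835) = (-139 + 2*34969)*(-1/35104) + 7537*(27835/16437) = (-139 + 69938)*(-1/35104) + 209792395/16437 = 69799*(-1/35104) + 209792395/16437 = -69799/35104 + 209792395/16437 = 7363404947917/577004448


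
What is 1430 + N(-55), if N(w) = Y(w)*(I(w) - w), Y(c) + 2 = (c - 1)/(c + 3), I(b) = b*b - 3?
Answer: -18334/13 ≈ -1410.3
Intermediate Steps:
I(b) = -3 + b² (I(b) = b² - 3 = -3 + b²)
Y(c) = -2 + (-1 + c)/(3 + c) (Y(c) = -2 + (c - 1)/(c + 3) = -2 + (-1 + c)/(3 + c))
N(w) = (-7 - w)*(-3 + w² - w)/(3 + w) (N(w) = ((-7 - w)/(3 + w))*((-3 + w²) - w) = ((-7 - w)/(3 + w))*(-3 + w² - w) = (-7 - w)*(-3 + w² - w)/(3 + w))
1430 + N(-55) = 1430 + (7 - 55)*(3 - 55 - 1*(-55)²)/(3 - 55) = 1430 - 48*(3 - 55 - 1*3025)/(-52) = 1430 - 1/52*(-48)*(3 - 55 - 3025) = 1430 - 1/52*(-48)*(-3077) = 1430 - 36924/13 = -18334/13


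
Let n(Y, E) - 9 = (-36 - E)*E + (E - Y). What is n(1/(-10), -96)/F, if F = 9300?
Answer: -58469/93000 ≈ -0.62870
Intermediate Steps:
n(Y, E) = 9 + E - Y + E*(-36 - E) (n(Y, E) = 9 + ((-36 - E)*E + (E - Y)) = 9 + (E*(-36 - E) + (E - Y)) = 9 + (E - Y + E*(-36 - E)) = 9 + E - Y + E*(-36 - E))
n(1/(-10), -96)/F = (9 - 1/(-10) - 1*(-96)² - 35*(-96))/9300 = (9 - 1*(-⅒) - 1*9216 + 3360)*(1/9300) = (9 + ⅒ - 9216 + 3360)*(1/9300) = -58469/10*1/9300 = -58469/93000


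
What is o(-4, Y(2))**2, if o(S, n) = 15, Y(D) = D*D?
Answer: 225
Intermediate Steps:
Y(D) = D**2
o(-4, Y(2))**2 = 15**2 = 225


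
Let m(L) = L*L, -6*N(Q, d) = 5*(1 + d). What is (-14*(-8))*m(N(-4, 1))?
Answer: 2800/9 ≈ 311.11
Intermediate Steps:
N(Q, d) = -⅚ - 5*d/6 (N(Q, d) = -5*(1 + d)/6 = -(5 + 5*d)/6 = -⅚ - 5*d/6)
m(L) = L²
(-14*(-8))*m(N(-4, 1)) = (-14*(-8))*(-⅚ - ⅚*1)² = 112*(-⅚ - ⅚)² = 112*(-5/3)² = 112*(25/9) = 2800/9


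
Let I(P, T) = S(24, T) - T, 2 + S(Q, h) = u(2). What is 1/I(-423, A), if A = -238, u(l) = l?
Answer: 1/238 ≈ 0.0042017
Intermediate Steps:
S(Q, h) = 0 (S(Q, h) = -2 + 2 = 0)
I(P, T) = -T (I(P, T) = 0 - T = -T)
1/I(-423, A) = 1/(-1*(-238)) = 1/238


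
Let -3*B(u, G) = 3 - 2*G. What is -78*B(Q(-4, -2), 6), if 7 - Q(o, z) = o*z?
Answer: -234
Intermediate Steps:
Q(o, z) = 7 - o*z
B(u, G) = -1 + 2*G/3 (B(u, G) = -(3 - 2*G)/3 = -1 + 2*G/3)
-78*B(Q(-4, -2), 6) = -78*(-1 + (⅔)*6) = -78*(-1 + 4) = -78*3 = -234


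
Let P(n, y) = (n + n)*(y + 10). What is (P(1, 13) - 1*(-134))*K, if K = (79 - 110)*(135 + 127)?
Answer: -1461960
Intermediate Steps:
K = -8122 (K = -31*262 = -8122)
P(n, y) = 2*n*(10 + y) (P(n, y) = (2*n)*(10 + y) = 2*n*(10 + y))
(P(1, 13) - 1*(-134))*K = (2*1*(10 + 13) - 1*(-134))*(-8122) = (2*1*23 + 134)*(-8122) = (46 + 134)*(-8122) = 180*(-8122) = -1461960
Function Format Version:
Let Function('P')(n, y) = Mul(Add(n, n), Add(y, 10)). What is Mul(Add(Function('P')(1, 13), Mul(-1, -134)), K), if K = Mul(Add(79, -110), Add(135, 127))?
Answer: -1461960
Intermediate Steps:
K = -8122 (K = Mul(-31, 262) = -8122)
Function('P')(n, y) = Mul(2, n, Add(10, y)) (Function('P')(n, y) = Mul(Mul(2, n), Add(10, y)) = Mul(2, n, Add(10, y)))
Mul(Add(Function('P')(1, 13), Mul(-1, -134)), K) = Mul(Add(Mul(2, 1, Add(10, 13)), Mul(-1, -134)), -8122) = Mul(Add(Mul(2, 1, 23), 134), -8122) = Mul(Add(46, 134), -8122) = Mul(180, -8122) = -1461960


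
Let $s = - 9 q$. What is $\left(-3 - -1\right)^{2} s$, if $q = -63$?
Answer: $2268$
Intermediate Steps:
$s = 567$ ($s = \left(-9\right) \left(-63\right) = 567$)
$\left(-3 - -1\right)^{2} s = \left(-3 - -1\right)^{2} \cdot 567 = \left(-3 + 1\right)^{2} \cdot 567 = \left(-2\right)^{2} \cdot 567 = 4 \cdot 567 = 2268$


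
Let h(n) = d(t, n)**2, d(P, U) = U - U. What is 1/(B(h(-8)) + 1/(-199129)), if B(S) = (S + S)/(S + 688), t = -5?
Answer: -199129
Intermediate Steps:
d(P, U) = 0
h(n) = 0 (h(n) = 0**2 = 0)
B(S) = 2*S/(688 + S) (B(S) = (2*S)/(688 + S) = 2*S/(688 + S))
1/(B(h(-8)) + 1/(-199129)) = 1/(2*0/(688 + 0) + 1/(-199129)) = 1/(2*0/688 - 1/199129) = 1/(2*0*(1/688) - 1/199129) = 1/(0 - 1/199129) = 1/(-1/199129) = -199129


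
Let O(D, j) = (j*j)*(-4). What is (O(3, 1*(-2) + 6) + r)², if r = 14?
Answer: 2500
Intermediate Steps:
O(D, j) = -4*j² (O(D, j) = j²*(-4) = -4*j²)
(O(3, 1*(-2) + 6) + r)² = (-4*(1*(-2) + 6)² + 14)² = (-4*(-2 + 6)² + 14)² = (-4*4² + 14)² = (-4*16 + 14)² = (-64 + 14)² = (-50)² = 2500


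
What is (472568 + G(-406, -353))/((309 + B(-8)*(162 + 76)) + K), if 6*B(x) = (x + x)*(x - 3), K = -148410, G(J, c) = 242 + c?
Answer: -1417371/423359 ≈ -3.3479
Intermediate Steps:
B(x) = x*(-3 + x)/3 (B(x) = ((x + x)*(x - 3))/6 = ((2*x)*(-3 + x))/6 = (2*x*(-3 + x))/6 = x*(-3 + x)/3)
(472568 + G(-406, -353))/((309 + B(-8)*(162 + 76)) + K) = (472568 + (242 - 353))/((309 + ((⅓)*(-8)*(-3 - 8))*(162 + 76)) - 148410) = (472568 - 111)/((309 + ((⅓)*(-8)*(-11))*238) - 148410) = 472457/((309 + (88/3)*238) - 148410) = 472457/((309 + 20944/3) - 148410) = 472457/(21871/3 - 148410) = 472457/(-423359/3) = 472457*(-3/423359) = -1417371/423359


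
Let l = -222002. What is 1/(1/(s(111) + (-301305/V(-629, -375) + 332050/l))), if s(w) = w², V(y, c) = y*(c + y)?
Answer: 863550346904431/70098907516 ≈ 12319.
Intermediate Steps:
1/(1/(s(111) + (-301305/V(-629, -375) + 332050/l))) = 1/(1/(111² + (-301305*(-1/(629*(-375 - 629))) + 332050/(-222002)))) = 1/(1/(12321 + (-301305/((-629*(-1004))) + 332050*(-1/222002)))) = 1/(1/(12321 + (-301305/631516 - 166025/111001))) = 1/(1/(12321 - 138292600205/70098907516)) = 1/(1/(863550346904431/70098907516)) = 1/(70098907516/863550346904431) = 863550346904431/70098907516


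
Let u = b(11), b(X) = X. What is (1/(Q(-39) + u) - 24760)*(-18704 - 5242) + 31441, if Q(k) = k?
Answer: 8301093587/14 ≈ 5.9293e+8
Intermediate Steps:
u = 11
(1/(Q(-39) + u) - 24760)*(-18704 - 5242) + 31441 = (1/(-39 + 11) - 24760)*(-18704 - 5242) + 31441 = (1/(-28) - 24760)*(-23946) + 31441 = (-1/28 - 24760)*(-23946) + 31441 = -693281/28*(-23946) + 31441 = 8300653413/14 + 31441 = 8301093587/14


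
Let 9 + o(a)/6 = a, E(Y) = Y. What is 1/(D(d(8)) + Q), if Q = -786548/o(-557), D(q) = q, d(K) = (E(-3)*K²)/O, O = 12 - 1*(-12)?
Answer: 849/189845 ≈ 0.0044721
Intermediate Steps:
o(a) = -54 + 6*a
O = 24 (O = 12 + 12 = 24)
d(K) = -K²/8 (d(K) = -3*K²/24 = -3*K²*(1/24) = -K²/8)
Q = 196637/849 (Q = -786548/(-54 + 6*(-557)) = -786548/(-54 - 3342) = -786548/(-3396) = -786548*(-1/3396) = 196637/849 ≈ 231.61)
1/(D(d(8)) + Q) = 1/(-⅛*8² + 196637/849) = 1/(-⅛*64 + 196637/849) = 1/(-8 + 196637/849) = 1/(189845/849) = 849/189845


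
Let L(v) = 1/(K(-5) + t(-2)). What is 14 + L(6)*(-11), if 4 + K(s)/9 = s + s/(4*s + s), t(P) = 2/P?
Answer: 5669/401 ≈ 14.137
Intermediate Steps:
K(s) = -171/5 + 9*s (K(s) = -36 + 9*(s + s/(4*s + s)) = -36 + 9*(s + s/((5*s))) = -36 + 9*(s + (1/(5*s))*s) = -36 + 9*(s + ⅕) = -36 + 9*(⅕ + s) = -36 + (9/5 + 9*s) = -171/5 + 9*s)
L(v) = -5/401 (L(v) = 1/((-171/5 + 9*(-5)) + 2/(-2)) = 1/((-171/5 - 45) + 2*(-½)) = 1/(-396/5 - 1) = 1/(-401/5) = -5/401)
14 + L(6)*(-11) = 14 - 5/401*(-11) = 14 + 55/401 = 5669/401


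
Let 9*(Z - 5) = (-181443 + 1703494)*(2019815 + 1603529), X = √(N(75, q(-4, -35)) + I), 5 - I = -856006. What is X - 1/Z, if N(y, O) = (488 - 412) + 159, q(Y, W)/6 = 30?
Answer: -9/5514914358589 + √856246 ≈ 925.34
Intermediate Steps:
q(Y, W) = 180 (q(Y, W) = 6*30 = 180)
N(y, O) = 235 (N(y, O) = 76 + 159 = 235)
I = 856011 (I = 5 - 1*(-856006) = 5 + 856006 = 856011)
X = √856246 (X = √(235 + 856011) = √856246 ≈ 925.34)
Z = 5514914358589/9 (Z = 5 + ((-181443 + 1703494)*(2019815 + 1603529))/9 = 5 + (1522051*3623344)/9 = 5 + (⅑)*5514914358544 = 5 + 5514914358544/9 = 5514914358589/9 ≈ 6.1277e+11)
X - 1/Z = √856246 - 1/5514914358589/9 = √856246 - 1*9/5514914358589 = √856246 - 9/5514914358589 = -9/5514914358589 + √856246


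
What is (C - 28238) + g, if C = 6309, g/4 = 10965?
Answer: 21931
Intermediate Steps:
g = 43860 (g = 4*10965 = 43860)
(C - 28238) + g = (6309 - 28238) + 43860 = -21929 + 43860 = 21931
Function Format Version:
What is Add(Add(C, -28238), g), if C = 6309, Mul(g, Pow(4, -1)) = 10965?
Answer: 21931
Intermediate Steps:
g = 43860 (g = Mul(4, 10965) = 43860)
Add(Add(C, -28238), g) = Add(Add(6309, -28238), 43860) = Add(-21929, 43860) = 21931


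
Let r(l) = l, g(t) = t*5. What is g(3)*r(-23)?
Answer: -345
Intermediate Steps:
g(t) = 5*t
g(3)*r(-23) = (5*3)*(-23) = 15*(-23) = -345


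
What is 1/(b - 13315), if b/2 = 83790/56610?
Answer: -629/8373273 ≈ -7.5120e-5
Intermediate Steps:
b = 1862/629 (b = 2*(83790/56610) = 2*(83790*(1/56610)) = 2*(931/629) = 1862/629 ≈ 2.9603)
1/(b - 13315) = 1/(1862/629 - 13315) = 1/(-8373273/629) = -629/8373273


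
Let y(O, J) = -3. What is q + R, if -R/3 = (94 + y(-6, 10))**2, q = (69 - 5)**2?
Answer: -20747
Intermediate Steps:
q = 4096 (q = 64**2 = 4096)
R = -24843 (R = -3*(94 - 3)**2 = -3*91**2 = -3*8281 = -24843)
q + R = 4096 - 24843 = -20747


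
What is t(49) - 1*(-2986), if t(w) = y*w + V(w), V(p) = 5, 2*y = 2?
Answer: 3040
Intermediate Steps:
y = 1 (y = (½)*2 = 1)
t(w) = 5 + w (t(w) = 1*w + 5 = w + 5 = 5 + w)
t(49) - 1*(-2986) = (5 + 49) - 1*(-2986) = 54 + 2986 = 3040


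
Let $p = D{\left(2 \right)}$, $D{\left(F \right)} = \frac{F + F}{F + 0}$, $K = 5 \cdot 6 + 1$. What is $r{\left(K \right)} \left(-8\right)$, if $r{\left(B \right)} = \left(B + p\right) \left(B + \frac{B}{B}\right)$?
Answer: $-8448$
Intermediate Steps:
$K = 31$ ($K = 30 + 1 = 31$)
$D{\left(F \right)} = 2$ ($D{\left(F \right)} = \frac{2 F}{F} = 2$)
$p = 2$
$r{\left(B \right)} = \left(1 + B\right) \left(2 + B\right)$ ($r{\left(B \right)} = \left(B + 2\right) \left(B + \frac{B}{B}\right) = \left(2 + B\right) \left(B + 1\right) = \left(2 + B\right) \left(1 + B\right) = \left(1 + B\right) \left(2 + B\right)$)
$r{\left(K \right)} \left(-8\right) = \left(2 + 31^{2} + 3 \cdot 31\right) \left(-8\right) = \left(2 + 961 + 93\right) \left(-8\right) = 1056 \left(-8\right) = -8448$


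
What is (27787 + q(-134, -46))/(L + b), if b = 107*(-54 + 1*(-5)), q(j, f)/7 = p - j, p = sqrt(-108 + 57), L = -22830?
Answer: -28725/29143 - 7*I*sqrt(51)/29143 ≈ -0.98566 - 0.0017153*I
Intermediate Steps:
p = I*sqrt(51) (p = sqrt(-51) = I*sqrt(51) ≈ 7.1414*I)
q(j, f) = -7*j + 7*I*sqrt(51) (q(j, f) = 7*(I*sqrt(51) - j) = 7*(-j + I*sqrt(51)) = -7*j + 7*I*sqrt(51))
b = -6313 (b = 107*(-54 - 5) = 107*(-59) = -6313)
(27787 + q(-134, -46))/(L + b) = (27787 + (-7*(-134) + 7*I*sqrt(51)))/(-22830 - 6313) = (27787 + (938 + 7*I*sqrt(51)))/(-29143) = (28725 + 7*I*sqrt(51))*(-1/29143) = -28725/29143 - 7*I*sqrt(51)/29143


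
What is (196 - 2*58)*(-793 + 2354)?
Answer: 124880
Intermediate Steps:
(196 - 2*58)*(-793 + 2354) = (196 - 116)*1561 = 80*1561 = 124880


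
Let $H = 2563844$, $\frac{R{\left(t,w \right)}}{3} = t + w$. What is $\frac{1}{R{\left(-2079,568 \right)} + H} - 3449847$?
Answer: $- \frac{8829231375416}{2559311} \approx -3.4498 \cdot 10^{6}$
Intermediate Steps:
$R{\left(t,w \right)} = 3 t + 3 w$ ($R{\left(t,w \right)} = 3 \left(t + w\right) = 3 t + 3 w$)
$\frac{1}{R{\left(-2079,568 \right)} + H} - 3449847 = \frac{1}{\left(3 \left(-2079\right) + 3 \cdot 568\right) + 2563844} - 3449847 = \frac{1}{\left(-6237 + 1704\right) + 2563844} - 3449847 = \frac{1}{-4533 + 2563844} - 3449847 = \frac{1}{2559311} - 3449847 = - \frac{8829231375416}{2559311}$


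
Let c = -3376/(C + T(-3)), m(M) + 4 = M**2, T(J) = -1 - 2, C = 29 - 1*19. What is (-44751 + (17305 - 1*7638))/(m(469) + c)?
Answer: -245588/1536323 ≈ -0.15985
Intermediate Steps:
C = 10 (C = 29 - 19 = 10)
T(J) = -3
m(M) = -4 + M**2
c = -3376/7 (c = -3376/(10 - 3) = -3376/7 ≈ -482.29)
(-44751 + (17305 - 1*7638))/(m(469) + c) = (-44751 + (17305 - 1*7638))/((-4 + 469**2) - 3376/7) = (-44751 + (17305 - 7638))/((-4 + 219961) - 3376/7) = (-44751 + 9667)/(219957 - 3376/7) = -35084/1536323/7 = -35084*7/1536323 = -245588/1536323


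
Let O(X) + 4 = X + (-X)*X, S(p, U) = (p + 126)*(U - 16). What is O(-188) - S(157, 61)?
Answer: -48271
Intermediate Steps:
S(p, U) = (-16 + U)*(126 + p) (S(p, U) = (126 + p)*(-16 + U) = (-16 + U)*(126 + p))
O(X) = -4 + X - X² (O(X) = -4 + (X + (-X)*X) = -4 + (X - X²) = -4 + X - X²)
O(-188) - S(157, 61) = (-4 - 188 - 1*(-188)²) - (-2016 - 16*157 + 126*61 + 61*157) = (-4 - 188 - 1*35344) - (-2016 - 2512 + 7686 + 9577) = (-4 - 188 - 35344) - 1*12735 = -35536 - 12735 = -48271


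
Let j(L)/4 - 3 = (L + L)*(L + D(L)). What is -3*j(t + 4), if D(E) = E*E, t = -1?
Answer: -900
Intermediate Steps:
D(E) = E**2
j(L) = 12 + 8*L*(L + L**2) (j(L) = 12 + 4*((L + L)*(L + L**2)) = 12 + 4*((2*L)*(L + L**2)) = 12 + 4*(2*L*(L + L**2)) = 12 + 8*L*(L + L**2))
-3*j(t + 4) = -3*(12 + 8*(-1 + 4)**2 + 8*(-1 + 4)**3) = -3*(12 + 8*3**2 + 8*3**3) = -3*(12 + 8*9 + 8*27) = -3*(12 + 72 + 216) = -3*300 = -900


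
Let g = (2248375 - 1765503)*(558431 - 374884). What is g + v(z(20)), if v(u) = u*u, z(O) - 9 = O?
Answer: 88629707825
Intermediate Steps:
z(O) = 9 + O
v(u) = u²
g = 88629706984 (g = 482872*183547 = 88629706984)
g + v(z(20)) = 88629706984 + (9 + 20)² = 88629706984 + 29² = 88629706984 + 841 = 88629707825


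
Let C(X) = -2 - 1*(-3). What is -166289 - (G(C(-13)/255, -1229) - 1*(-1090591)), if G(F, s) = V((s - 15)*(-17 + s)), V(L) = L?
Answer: -2806904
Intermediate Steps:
C(X) = 1 (C(X) = -2 + 3 = 1)
G(F, s) = (-17 + s)*(-15 + s) (G(F, s) = (s - 15)*(-17 + s) = (-15 + s)*(-17 + s) = (-17 + s)*(-15 + s))
-166289 - (G(C(-13)/255, -1229) - 1*(-1090591)) = -166289 - ((255 + (-1229)² - 32*(-1229)) - 1*(-1090591)) = -166289 - ((255 + 1510441 + 39328) + 1090591) = -166289 - (1550024 + 1090591) = -166289 - 1*2640615 = -166289 - 2640615 = -2806904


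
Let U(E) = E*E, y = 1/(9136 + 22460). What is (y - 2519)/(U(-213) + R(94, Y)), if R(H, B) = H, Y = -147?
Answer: -79590323/1436448948 ≈ -0.055408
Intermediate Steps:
y = 1/31596 ≈ 3.1650e-5
U(E) = E²
(y - 2519)/(U(-213) + R(94, Y)) = (1/31596 - 2519)/((-213)² + 94) = -79590323/(31596*(45369 + 94)) = -79590323/31596/45463 = -79590323/31596*1/45463 = -79590323/1436448948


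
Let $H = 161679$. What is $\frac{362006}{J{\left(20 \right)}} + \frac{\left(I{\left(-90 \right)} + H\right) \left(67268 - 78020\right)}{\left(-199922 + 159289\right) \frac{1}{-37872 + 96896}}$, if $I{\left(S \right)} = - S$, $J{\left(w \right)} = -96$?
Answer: $\frac{4927808060932877}{1950384} \approx 2.5266 \cdot 10^{9}$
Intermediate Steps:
$\frac{362006}{J{\left(20 \right)}} + \frac{\left(I{\left(-90 \right)} + H\right) \left(67268 - 78020\right)}{\left(-199922 + 159289\right) \frac{1}{-37872 + 96896}} = \frac{362006}{-96} + \frac{\left(\left(-1\right) \left(-90\right) + 161679\right) \left(67268 - 78020\right)}{\left(-199922 + 159289\right) \frac{1}{-37872 + 96896}} = 362006 \left(- \frac{1}{96}\right) + \frac{\left(90 + 161679\right) \left(-10752\right)}{\left(-40633\right) \frac{1}{59024}} = - \frac{181003}{48} + \frac{161769 \left(-10752\right)}{\left(-40633\right) \frac{1}{59024}} = - \frac{181003}{48} - \frac{1739340288}{- \frac{40633}{59024}} = - \frac{181003}{48} - - \frac{102662821158912}{40633} = - \frac{181003}{48} + \frac{102662821158912}{40633} = \frac{4927808060932877}{1950384}$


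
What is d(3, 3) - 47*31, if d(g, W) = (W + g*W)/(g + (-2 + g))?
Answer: -1454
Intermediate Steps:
d(g, W) = (W + W*g)/(-2 + 2*g)
d(3, 3) - 47*31 = (1/2)*3*(1 + 3)/(-1 + 3) - 47*31 = (1/2)*3*4/2 - 1457 = (1/2)*3*(1/2)*4 - 1457 = 3 - 1457 = -1454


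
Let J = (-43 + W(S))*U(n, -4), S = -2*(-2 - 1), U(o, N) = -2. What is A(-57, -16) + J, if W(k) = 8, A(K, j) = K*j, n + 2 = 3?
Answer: 982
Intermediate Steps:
n = 1 (n = -2 + 3 = 1)
S = 6 (S = -2*(-3) = 6)
J = 70 (J = (-43 + 8)*(-2) = -35*(-2) = 70)
A(-57, -16) + J = -57*(-16) + 70 = 912 + 70 = 982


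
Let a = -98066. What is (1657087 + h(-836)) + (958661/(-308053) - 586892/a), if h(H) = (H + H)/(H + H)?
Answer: 25029964485110737/15104762749 ≈ 1.6571e+6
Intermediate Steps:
h(H) = 1 (h(H) = (2*H)/((2*H)) = (2*H)*(1/(2*H)) = 1)
(1657087 + h(-836)) + (958661/(-308053) - 586892/a) = (1657087 + 1) + (958661/(-308053) - 586892/(-98066)) = 1657088 + (958661*(-1/308053) - 586892*(-1/98066)) = 1657088 + (-958661/308053 + 293446/49033) = 1657088 + 43390895825/15104762749 = 25029964485110737/15104762749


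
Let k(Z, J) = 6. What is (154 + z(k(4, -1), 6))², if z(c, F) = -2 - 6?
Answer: 21316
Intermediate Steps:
z(c, F) = -8
(154 + z(k(4, -1), 6))² = (154 - 8)² = 146² = 21316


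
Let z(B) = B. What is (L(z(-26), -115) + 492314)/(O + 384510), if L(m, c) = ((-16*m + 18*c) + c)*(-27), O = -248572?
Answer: 540077/135938 ≈ 3.9730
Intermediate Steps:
L(m, c) = -513*c + 432*m (L(m, c) = (-16*m + 19*c)*(-27) = -513*c + 432*m)
(L(z(-26), -115) + 492314)/(O + 384510) = ((-513*(-115) + 432*(-26)) + 492314)/(-248572 + 384510) = ((58995 - 11232) + 492314)/135938 = (47763 + 492314)*(1/135938) = 540077*(1/135938) = 540077/135938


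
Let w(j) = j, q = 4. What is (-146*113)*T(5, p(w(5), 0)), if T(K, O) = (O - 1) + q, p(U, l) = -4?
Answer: 16498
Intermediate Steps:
T(K, O) = 3 + O (T(K, O) = (O - 1) + 4 = (-1 + O) + 4 = 3 + O)
(-146*113)*T(5, p(w(5), 0)) = (-146*113)*(3 - 4) = -16498*(-1) = 16498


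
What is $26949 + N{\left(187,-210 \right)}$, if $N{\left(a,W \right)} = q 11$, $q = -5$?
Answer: $26894$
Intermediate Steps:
$N{\left(a,W \right)} = -55$ ($N{\left(a,W \right)} = \left(-5\right) 11 = -55$)
$26949 + N{\left(187,-210 \right)} = 26949 - 55 = 26894$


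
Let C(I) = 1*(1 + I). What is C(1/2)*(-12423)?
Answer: -37269/2 ≈ -18635.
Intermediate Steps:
C(I) = 1 + I
C(1/2)*(-12423) = (1 + 1/2)*(-12423) = (1 + ½)*(-12423) = (3/2)*(-12423) = -37269/2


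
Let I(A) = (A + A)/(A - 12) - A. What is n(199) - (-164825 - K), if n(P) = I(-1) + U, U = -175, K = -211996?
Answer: -615483/13 ≈ -47345.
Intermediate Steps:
I(A) = -A + 2*A/(-12 + A) (I(A) = (2*A)/(-12 + A) - A = 2*A/(-12 + A) - A = -A + 2*A/(-12 + A))
n(P) = -2260/13 (n(P) = -(14 - 1*(-1))/(-12 - 1) - 175 = -1*(14 + 1)/(-13) - 175 = -1*(-1/13)*15 - 175 = 15/13 - 175 = -2260/13)
n(199) - (-164825 - K) = -2260/13 - (-164825 - 1*(-211996)) = -2260/13 - (-164825 + 211996) = -2260/13 - 1*47171 = -2260/13 - 47171 = -615483/13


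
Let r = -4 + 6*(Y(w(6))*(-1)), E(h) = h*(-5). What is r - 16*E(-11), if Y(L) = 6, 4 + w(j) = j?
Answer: -920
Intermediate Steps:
w(j) = -4 + j
E(h) = -5*h
r = -40 (r = -4 + 6*(6*(-1)) = -4 + 6*(-6) = -4 - 36 = -40)
r - 16*E(-11) = -40 - (-80)*(-11) = -40 - 16*55 = -40 - 880 = -920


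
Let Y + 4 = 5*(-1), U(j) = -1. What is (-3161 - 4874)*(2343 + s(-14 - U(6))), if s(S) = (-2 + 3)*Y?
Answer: -18753690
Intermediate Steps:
Y = -9 (Y = -4 + 5*(-1) = -4 - 5 = -9)
s(S) = -9 (s(S) = (-2 + 3)*(-9) = 1*(-9) = -9)
(-3161 - 4874)*(2343 + s(-14 - U(6))) = (-3161 - 4874)*(2343 - 9) = -8035*2334 = -18753690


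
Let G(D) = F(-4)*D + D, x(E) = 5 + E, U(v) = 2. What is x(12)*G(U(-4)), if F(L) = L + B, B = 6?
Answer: 102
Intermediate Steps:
F(L) = 6 + L (F(L) = L + 6 = 6 + L)
G(D) = 3*D (G(D) = (6 - 4)*D + D = 2*D + D = 3*D)
x(12)*G(U(-4)) = (5 + 12)*(3*2) = 17*6 = 102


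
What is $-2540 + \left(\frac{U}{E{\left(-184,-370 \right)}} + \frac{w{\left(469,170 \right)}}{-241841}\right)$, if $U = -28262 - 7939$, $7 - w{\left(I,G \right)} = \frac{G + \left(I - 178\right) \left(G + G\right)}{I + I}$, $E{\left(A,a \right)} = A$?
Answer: $- \frac{48903523710163}{20869910936} \approx -2343.3$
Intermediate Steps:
$w{\left(I,G \right)} = 7 - \frac{G + 2 G \left(-178 + I\right)}{2 I}$ ($w{\left(I,G \right)} = 7 - \frac{G + \left(I - 178\right) \left(G + G\right)}{I + I} = 7 - \frac{G + \left(-178 + I\right) 2 G}{2 I} = 7 - \left(G + 2 G \left(-178 + I\right)\right) \frac{1}{2 I} = 7 - \frac{G + 2 G \left(-178 + I\right)}{2 I}$)
$U = -36201$
$-2540 + \left(\frac{U}{E{\left(-184,-370 \right)}} + \frac{w{\left(469,170 \right)}}{-241841}\right) = -2540 + \left(- \frac{36201}{-184} + \frac{7 - 170 + \frac{355}{2} \cdot 170 \cdot \frac{1}{469}}{-241841}\right) = -2540 + \left(\left(-36201\right) \left(- \frac{1}{184}\right) + \left(7 - 170 + \frac{355}{2} \cdot 170 \cdot \frac{1}{469}\right) \left(- \frac{1}{241841}\right)\right) = -2540 + \left(\frac{36201}{184} + \left(7 - 170 + \frac{30175}{469}\right) \left(- \frac{1}{241841}\right)\right) = -2540 + \left(\frac{36201}{184} - - \frac{46272}{113423429}\right) = -2540 + \left(\frac{36201}{184} + \frac{46272}{113423429}\right) = -2540 + \frac{4106050067277}{20869910936} = - \frac{48903523710163}{20869910936}$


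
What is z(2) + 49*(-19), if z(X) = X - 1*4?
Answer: -933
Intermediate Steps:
z(X) = -4 + X (z(X) = X - 4 = -4 + X)
z(2) + 49*(-19) = (-4 + 2) + 49*(-19) = -2 - 931 = -933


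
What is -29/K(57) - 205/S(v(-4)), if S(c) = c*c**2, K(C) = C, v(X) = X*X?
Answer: -130469/233472 ≈ -0.55882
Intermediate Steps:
v(X) = X**2
S(c) = c**3
-29/K(57) - 205/S(v(-4)) = -29/57 - 205/(((-4)**2)**3) = -29*1/57 - 205/(16**3) = -29/57 - 205/4096 = -130469/233472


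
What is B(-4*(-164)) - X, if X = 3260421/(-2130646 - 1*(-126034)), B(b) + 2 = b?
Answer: 438092223/668204 ≈ 655.63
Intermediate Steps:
B(b) = -2 + b
X = -1086807/668204 (X = 3260421/(-2130646 + 126034) = 3260421/(-2004612) = 3260421*(-1/2004612) = -1086807/668204 ≈ -1.6265)
B(-4*(-164)) - X = (-2 - 4*(-164)) - 1*(-1086807/668204) = (-2 + 656) + 1086807/668204 = 654 + 1086807/668204 = 438092223/668204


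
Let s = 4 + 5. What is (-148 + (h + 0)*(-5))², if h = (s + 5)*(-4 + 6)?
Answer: 82944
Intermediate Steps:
s = 9
h = 28 (h = (9 + 5)*(-4 + 6) = 14*2 = 28)
(-148 + (h + 0)*(-5))² = (-148 + (28 + 0)*(-5))² = (-148 + 28*(-5))² = (-148 - 140)² = (-288)² = 82944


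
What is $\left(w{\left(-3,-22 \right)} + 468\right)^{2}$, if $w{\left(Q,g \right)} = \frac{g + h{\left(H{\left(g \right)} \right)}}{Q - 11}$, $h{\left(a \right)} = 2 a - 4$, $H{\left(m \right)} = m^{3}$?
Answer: $3964081$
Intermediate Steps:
$h{\left(a \right)} = -4 + 2 a$
$w{\left(Q,g \right)} = \frac{-4 + g + 2 g^{3}}{-11 + Q}$ ($w{\left(Q,g \right)} = \frac{g + \left(-4 + 2 g^{3}\right)}{Q - 11} = \frac{-4 + g + 2 g^{3}}{-11 + Q}$)
$\left(w{\left(-3,-22 \right)} + 468\right)^{2} = \left(\frac{-4 - 22 + 2 \left(-22\right)^{3}}{-11 - 3} + 468\right)^{2} = \left(\frac{-4 - 22 + 2 \left(-10648\right)}{-14} + 468\right)^{2} = \left(- \frac{-4 - 22 - 21296}{14} + 468\right)^{2} = \left(\left(- \frac{1}{14}\right) \left(-21322\right) + 468\right)^{2} = \left(1523 + 468\right)^{2} = 1991^{2} = 3964081$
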